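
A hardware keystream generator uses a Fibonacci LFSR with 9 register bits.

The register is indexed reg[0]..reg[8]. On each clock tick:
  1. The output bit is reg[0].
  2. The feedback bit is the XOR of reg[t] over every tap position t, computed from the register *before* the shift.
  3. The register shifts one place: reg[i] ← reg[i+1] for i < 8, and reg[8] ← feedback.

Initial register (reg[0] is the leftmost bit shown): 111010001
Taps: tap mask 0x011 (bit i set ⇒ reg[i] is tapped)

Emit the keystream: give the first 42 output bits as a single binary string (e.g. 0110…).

k : reg_k → out_k, fb_k
0: 111010001 → 1, fb=0
1: 110100010 → 1, fb=1
2: 101000101 → 1, fb=1
3: 010001011 → 0, fb=0
4: 100010110 → 1, fb=0
5: 000101100 → 0, fb=0
6: 001011000 → 0, fb=1
7: 010110001 → 0, fb=1
8: 101100011 → 1, fb=1
9: 011000111 → 0, fb=0
10: 110001110 → 1, fb=1
11: 100011101 → 1, fb=0
12: 000111010 → 0, fb=1
13: 001110101 → 0, fb=1
14: 011101011 → 0, fb=0
15: 111010110 → 1, fb=0
16: 110101100 → 1, fb=1
17: 101011001 → 1, fb=0
18: 010110010 → 0, fb=1
19: 101100101 → 1, fb=1
20: 011001011 → 0, fb=0
21: 110010110 → 1, fb=0
22: 100101100 → 1, fb=1
23: 001011001 → 0, fb=1
24: 010110011 → 0, fb=1
25: 101100111 → 1, fb=1
26: 011001111 → 0, fb=0
27: 110011110 → 1, fb=0
28: 100111100 → 1, fb=0
29: 001111000 → 0, fb=1
30: 011110001 → 0, fb=1
31: 111100011 → 1, fb=1
32: 111000111 → 1, fb=1
33: 110001111 → 1, fb=1
34: 100011111 → 1, fb=0
35: 000111110 → 0, fb=1
36: 001111101 → 0, fb=1
37: 011111011 → 0, fb=1
38: 111110111 → 1, fb=0
39: 111101110 → 1, fb=1
40: 111011101 → 1, fb=0
41: 110111010 → 1, fb=0

111010001011000111010110010110011110001111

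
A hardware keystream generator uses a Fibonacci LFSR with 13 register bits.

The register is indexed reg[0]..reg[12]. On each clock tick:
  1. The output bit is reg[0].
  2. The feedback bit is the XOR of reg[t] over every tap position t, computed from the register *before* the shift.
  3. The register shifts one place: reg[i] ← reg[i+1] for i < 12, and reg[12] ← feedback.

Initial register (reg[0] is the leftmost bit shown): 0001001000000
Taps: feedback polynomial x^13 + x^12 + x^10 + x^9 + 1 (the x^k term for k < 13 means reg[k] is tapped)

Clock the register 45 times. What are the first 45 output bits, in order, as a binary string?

000100100000000011111111111110100001011110010

k : reg_k → out_k, fb_k
0: 0001001000000 → 0, fb=0
1: 0010010000000 → 0, fb=0
2: 0100100000000 → 0, fb=0
3: 1001000000000 → 1, fb=1
4: 0010000000001 → 0, fb=1
5: 0100000000011 → 0, fb=1
6: 1000000000111 → 1, fb=1
7: 0000000001111 → 0, fb=1
8: 0000000011111 → 0, fb=1
9: 0000000111111 → 0, fb=1
10: 0000001111111 → 0, fb=1
11: 0000011111111 → 0, fb=1
12: 0000111111111 → 0, fb=1
13: 0001111111111 → 0, fb=1
14: 0011111111111 → 0, fb=1
15: 0111111111111 → 0, fb=1
16: 1111111111111 → 1, fb=0
17: 1111111111110 → 1, fb=1
18: 1111111111101 → 1, fb=0
19: 1111111111010 → 1, fb=0
20: 1111111110100 → 1, fb=0
21: 1111111101000 → 1, fb=0
22: 1111111010000 → 1, fb=1
23: 1111110100001 → 1, fb=0
24: 1111101000010 → 1, fb=1
25: 1111010000101 → 1, fb=1
26: 1110100001011 → 1, fb=1
27: 1101000010111 → 1, fb=1
28: 1010000101111 → 1, fb=0
29: 0100001011110 → 0, fb=0
30: 1000010111100 → 1, fb=1
31: 0000101111001 → 0, fb=0
32: 0001011110010 → 0, fb=0
33: 0010111100100 → 0, fb=1
34: 0101111001001 → 0, fb=0
35: 1011110010010 → 1, fb=1
36: 0111100100101 → 0, fb=0
37: 1111001001010 → 1, fb=0
38: 1110010010100 → 1, fb=0
39: 1100100101000 → 1, fb=0
40: 1001001010000 → 1, fb=1
41: 0010010100001 → 0, fb=1
42: 0100101000011 → 0, fb=1
43: 1001010000111 → 1, fb=1
44: 0010100001111 → 0, fb=1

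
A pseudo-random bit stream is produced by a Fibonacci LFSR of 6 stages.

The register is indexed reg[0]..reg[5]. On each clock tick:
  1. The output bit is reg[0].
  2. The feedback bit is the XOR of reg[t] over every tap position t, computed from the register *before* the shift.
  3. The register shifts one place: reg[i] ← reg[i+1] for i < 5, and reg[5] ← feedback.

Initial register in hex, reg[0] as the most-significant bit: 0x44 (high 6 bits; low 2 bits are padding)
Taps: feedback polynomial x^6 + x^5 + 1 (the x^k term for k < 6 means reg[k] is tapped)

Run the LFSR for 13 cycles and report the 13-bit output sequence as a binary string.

0100011000010

tick  register→output (feedback)
  0  010001→0 (1)
  1  100011→1 (0)
  2  000110→0 (0)
  3  001100→0 (0)
  4  011000→0 (0)
  5  110000→1 (1)
  6  100001→1 (0)
  7  000010→0 (0)
  8  000100→0 (0)
  9  001000→0 (0)
 10  010000→0 (0)
 11  100000→1 (1)
 12  000001→0 (1)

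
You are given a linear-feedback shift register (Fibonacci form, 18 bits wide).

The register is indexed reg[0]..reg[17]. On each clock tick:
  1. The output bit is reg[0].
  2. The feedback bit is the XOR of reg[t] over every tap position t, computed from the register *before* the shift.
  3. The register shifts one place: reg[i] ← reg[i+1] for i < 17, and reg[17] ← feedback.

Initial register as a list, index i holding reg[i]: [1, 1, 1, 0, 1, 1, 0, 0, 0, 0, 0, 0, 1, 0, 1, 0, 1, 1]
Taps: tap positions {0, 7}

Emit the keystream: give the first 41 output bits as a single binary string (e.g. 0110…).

11101100000010101111101001011101111101010

k : reg_k → out_k, fb_k
0: 111011000000101011 → 1, fb=1
1: 110110000001010111 → 1, fb=1
2: 101100000010101111 → 1, fb=1
3: 011000000101011111 → 0, fb=0
4: 110000001010111110 → 1, fb=1
5: 100000010101111101 → 1, fb=0
6: 000000101011111010 → 0, fb=0
7: 000001010111110100 → 0, fb=1
8: 000010101111101001 → 0, fb=0
9: 000101011111010010 → 0, fb=1
10: 001010111110100101 → 0, fb=1
11: 010101111101001011 → 0, fb=1
12: 101011111010010111 → 1, fb=0
13: 010111110100101110 → 0, fb=1
14: 101111101001011101 → 1, fb=1
15: 011111010010111011 → 0, fb=1
16: 111110100101110111 → 1, fb=1
17: 111101001011101111 → 1, fb=1
18: 111010010111011111 → 1, fb=0
19: 110100101110111110 → 1, fb=1
20: 101001011101111101 → 1, fb=0
21: 010010111011111010 → 0, fb=1
22: 100101110111110101 → 1, fb=0
23: 001011101111101010 → 0, fb=0
24: 010111011111010100 → 0, fb=1
25: 101110111110101001 → 1, fb=0
26: 011101111101010010 → 0, fb=1
27: 111011111010100101 → 1, fb=0
28: 110111110101001010 → 1, fb=0
29: 101111101010010100 → 1, fb=1
30: 011111010100101001 → 0, fb=1
31: 111110101001010011 → 1, fb=1
32: 111101010010100111 → 1, fb=0
33: 111010100101001110 → 1, fb=1
34: 110101001010011101 → 1, fb=1
35: 101010010100111011 → 1, fb=0
36: 010100101001110110 → 0, fb=0
37: 101001010011101100 → 1, fb=0
38: 010010100111011000 → 0, fb=0
39: 100101001110110000 → 1, fb=1
40: 001010011101100001 → 0, fb=1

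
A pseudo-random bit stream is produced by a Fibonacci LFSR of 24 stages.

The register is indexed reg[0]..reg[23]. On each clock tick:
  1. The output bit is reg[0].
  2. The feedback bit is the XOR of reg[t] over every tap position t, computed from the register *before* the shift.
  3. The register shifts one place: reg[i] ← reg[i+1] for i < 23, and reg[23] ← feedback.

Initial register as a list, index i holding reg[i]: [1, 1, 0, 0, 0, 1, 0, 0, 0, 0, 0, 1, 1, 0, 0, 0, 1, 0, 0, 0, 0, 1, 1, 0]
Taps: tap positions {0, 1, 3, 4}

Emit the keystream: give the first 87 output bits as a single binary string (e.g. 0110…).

tick  register→output (feedback)
  0  110001000001100010000110→1 (0)
  1  100010000011000100001100→1 (0)
  2  000100000110001000011000→0 (1)
  3  001000001100010000110001→0 (0)
  4  010000011000100001100010→0 (1)
  5  100000110001000011000101→1 (1)
  6  000001100010000110001011→0 (0)
  7  000011000100001100010110→0 (1)
  8  000110001000011000101101→0 (0)
  9  001100010000110001011010→0 (1)
 10  011000100001100010110101→0 (1)
 11  110001000011000101101011→1 (0)
 12  100010000110001011010110→1 (0)
 13  000100001100010110101100→0 (1)
 14  001000011000101101011001→0 (0)
 15  010000110001011010110010→0 (1)
 16  100001100010110101100101→1 (1)
 17  000011000101101011001011→0 (1)
 18  000110001011010110010111→0 (0)
 19  001100010110101100101110→0 (1)
 20  011000101101011001011101→0 (1)
 21  110001011010110010111011→1 (0)
 22  100010110101100101110110→1 (0)
 23  000101101011001011101100→0 (1)
 24  001011010110010111011001→0 (1)
 25  010110101100101110110011→0 (1)
 26  101101011001011101100111→1 (0)
 27  011010110010111011001110→0 (0)
 28  110101100101110110011100→1 (1)
 29  101011001011101100111001→1 (0)
 30  010110010111011001110010→0 (1)
 31  101100101110110011100101→1 (0)
 32  011001011101100111001010→0 (1)
 33  110010111011001110010101→1 (1)
 34  100101110110011100101011→1 (0)
 35  001011101100111001010110→0 (1)
 36  010111011001110010101101→0 (1)
 37  101110110011100101011011→1 (1)
 38  011101100111001010110111→0 (0)
 39  111011001110010101101110→1 (1)
 40  110110011100101011011101→1 (0)
 41  101100111001010110111010→1 (0)
 42  011001110010101101110100→0 (1)
 43  110011100101011011101001→1 (1)
 44  100111001010110111010011→1 (1)
 45  001110010101101110100111→0 (0)
 46  011100101011011101001110→0 (0)
 47  111001010110111010011100→1 (0)
 48  110010101101110100111000→1 (1)
 49  100101011011101001110001→1 (0)
 50  001010110111010011100010→0 (1)
 51  010101101110100111000101→0 (0)
 52  101011011101001110001010→1 (0)
 53  010110111010011100010100→0 (1)
 54  101101110100111000101001→1 (0)
 55  011011101001110001010010→0 (0)
 56  110111010011100010100100→1 (0)
 57  101110100111000101001000→1 (1)
 58  011101001110001010010001→0 (0)
 59  111010011100010100100010→1 (1)
 60  110100111000101001000101→1 (1)
 61  101001110001010010001011→1 (1)
 62  010011100010100100010111→0 (0)
 63  100111000101001000101110→1 (1)
 64  001110001010010001011101→0 (0)
 65  011100010100100010111010→0 (0)
 66  111000101001000101110100→1 (0)
 67  110001010010001011101000→1 (0)
 68  100010100100010111010000→1 (0)
 69  000101001000101110100000→0 (1)
 70  001010010001011101000001→0 (1)
 71  010100100010111010000011→0 (0)
 72  101001000101110100000110→1 (1)
 73  010010001011101000001101→0 (0)
 74  100100010111010000011010→1 (0)
 75  001000101110100000110100→0 (0)
 76  010001011101000001101000→0 (1)
 77  100010111010000011010001→1 (0)
 78  000101110100000110100010→0 (1)
 79  001011101000001101000101→0 (1)
 80  010111010000011010001011→0 (1)
 81  101110100000110100010111→1 (1)
 82  011101000001101000101111→0 (0)
 83  111010000011010001011110→1 (1)
 84  110100000110100010111101→1 (1)
 85  101000001101000101111011→1 (1)
 86  010000011010001011110111→0 (1)

110001000001100010000110001011010110010111011001110010101101110100111000101001000101110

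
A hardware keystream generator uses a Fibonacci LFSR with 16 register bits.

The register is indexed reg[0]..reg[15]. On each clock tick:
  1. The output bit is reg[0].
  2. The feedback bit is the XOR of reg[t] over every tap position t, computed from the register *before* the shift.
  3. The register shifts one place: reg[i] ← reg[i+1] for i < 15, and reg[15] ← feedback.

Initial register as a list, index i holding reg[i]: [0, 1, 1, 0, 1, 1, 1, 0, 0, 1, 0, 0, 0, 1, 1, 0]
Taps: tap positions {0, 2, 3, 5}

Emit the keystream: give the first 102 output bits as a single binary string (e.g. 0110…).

011011100100011001101101101000010000001000001101010110111111100110010100111000011111110001010110011001

tick  register→output (feedback)
  0  0110111001000110→0 (0)
  1  1101110010001100→1 (1)
  2  1011100100011001→1 (1)
  3  0111001000110011→0 (0)
  4  1110010001100110→1 (1)
  5  1100100011001101→1 (1)
  6  1001000110011011→1 (0)
  7  0010001100110110→0 (1)
  8  0100011001101101→0 (1)
  9  1000110011011011→1 (0)
 10  0001100110110110→0 (1)
 11  0011001101101101→0 (0)
 12  0110011011011010→0 (0)
 13  1100110110110100→1 (0)
 14  1001101101101000→1 (0)
 15  0011011011010000→0 (1)
 16  0110110110100001→0 (0)
 17  1101101101000010→1 (0)
 18  1011011010000100→1 (0)
 19  0110110100001000→0 (0)
 20  1101101000010000→1 (0)
 21  1011010000100000→1 (0)
 22  0110100001000000→0 (1)
 23  1101000010000001→1 (0)
 24  1010000100000010→1 (0)
 25  0100001000000100→0 (0)
 26  1000010000001000→1 (0)
 27  0000100000010000→0 (0)
 28  0001000000100000→0 (1)
 29  0010000001000001→0 (1)
 30  0100000010000011→0 (0)
 31  1000000100000110→1 (1)
 32  0000001000001101→0 (0)
 33  0000010000011010→0 (1)
 34  0000100000110101→0 (0)
 35  0001000001101010→0 (1)
 36  0010000011010101→0 (1)
 37  0100000110101011→0 (0)
 38  1000001101010110→1 (1)
 39  0000011010101101→0 (1)
 40  0000110101011011→0 (1)
 41  0001101010110111→0 (1)
 42  0011010101101111→0 (1)
 43  0110101011011111→0 (1)
 44  1101010110111111→1 (1)
 45  1010101101111111→1 (0)
 46  0101011011111110→0 (0)
 47  1010110111111100→1 (1)
 48  0101101111111001→0 (1)
 49  1011011111110011→1 (0)
 50  0110111111100110→0 (0)
 51  1101111111001100→1 (1)
 52  1011111110011001→1 (0)
 53  0111111100110010→0 (1)
 54  1111111001100101→1 (0)
 55  1111110011001010→1 (0)
 56  1111100110010100→1 (1)
 57  1111001100101001→1 (1)
 58  1110011001010011→1 (1)
 59  1100110010100111→1 (0)
 60  1001100101001110→1 (0)
 61  0011001010011100→0 (0)
 62  0110010100111000→0 (0)
 63  1100101001110000→1 (1)
 64  1001010011100001→1 (1)
 65  0010100111000011→0 (1)
 66  0101001110000111→0 (1)
 67  1010011100001111→1 (1)
 68  0100111000011111→0 (1)
 69  1001110000111111→1 (1)
 70  0011100001111111→0 (0)
 71  0111000011111110→0 (0)
 72  1110000111111100→1 (0)
 73  1100001111111000→1 (1)
 74  1000011111110001→1 (0)
 75  0000111111100010→0 (1)
 76  0001111111000101→0 (0)
 77  0011111110001010→0 (1)
 78  0111111100010101→0 (1)
 79  1111111000101011→1 (0)
 80  1111110001010110→1 (0)
 81  1111100010101100→1 (1)
 82  1111000101011001→1 (1)
 83  1110001010110011→1 (0)
 84  1100010101100110→1 (0)
 85  1000101011001100→1 (1)
 86  0001010110011001→0 (0)
 87  0010101100110010→0 (1)
 88  0101011001100101→0 (0)
 89  1010110011001010→1 (1)
 90  0101100110010101→0 (1)
 91  1011001100101011→1 (1)
 92  0110011001010111→0 (0)
 93  1100110010101110→1 (0)
 94  1001100101011100→1 (0)
 95  0011001010111000→0 (0)
 96  0110010101110000→0 (0)
 97  1100101011100000→1 (1)
 98  1001010111000001→1 (1)
 99  0010101110000011→0 (1)
100  0101011100000111→0 (0)
101  1010111000001110→1 (1)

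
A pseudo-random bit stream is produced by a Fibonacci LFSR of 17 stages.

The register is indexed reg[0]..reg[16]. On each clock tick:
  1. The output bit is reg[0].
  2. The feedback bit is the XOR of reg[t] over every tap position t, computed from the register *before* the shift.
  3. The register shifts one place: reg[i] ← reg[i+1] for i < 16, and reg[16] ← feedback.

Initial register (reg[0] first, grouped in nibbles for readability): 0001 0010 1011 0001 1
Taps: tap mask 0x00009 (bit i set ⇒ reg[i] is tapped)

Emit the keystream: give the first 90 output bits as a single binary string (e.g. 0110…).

000100101011000111000011100111111110111110110000010010010001100100000000111010001000001111

step | reg (before) | out | fb
   0 | 00010010101100011 | 0 | 1
   1 | 00100101011000111 | 0 | 0
   2 | 01001010110001110 | 0 | 0
   3 | 10010101100011100 | 1 | 0
   4 | 00101011000111000 | 0 | 0
   5 | 01010110001110000 | 0 | 1
   6 | 10101100011100001 | 1 | 1
   7 | 01011000111000011 | 0 | 1
   8 | 10110001110000111 | 1 | 0
   9 | 01100011100001110 | 0 | 0
  10 | 11000111000011100 | 1 | 1
  11 | 10001110000111001 | 1 | 1
  12 | 00011100001110011 | 0 | 1
  13 | 00111000011100111 | 0 | 1
  14 | 01110000111001111 | 0 | 1
  15 | 11100001110011111 | 1 | 1
  16 | 11000011100111111 | 1 | 1
  17 | 10000111001111111 | 1 | 1
  18 | 00001110011111111 | 0 | 0
  19 | 00011100111111110 | 0 | 1
  20 | 00111001111111101 | 0 | 1
  21 | 01110011111111011 | 0 | 1
  22 | 11100111111110111 | 1 | 1
  23 | 11001111111101111 | 1 | 1
  24 | 10011111111011111 | 1 | 0
  25 | 00111111110111110 | 0 | 1
  26 | 01111111101111101 | 0 | 1
  27 | 11111111011111011 | 1 | 0
  28 | 11111110111110110 | 1 | 0
  29 | 11111101111101100 | 1 | 0
  30 | 11111011111011000 | 1 | 0
  31 | 11110111110110000 | 1 | 0
  32 | 11101111101100000 | 1 | 1
  33 | 11011111011000001 | 1 | 0
  34 | 10111110110000010 | 1 | 0
  35 | 01111101100000100 | 0 | 1
  36 | 11111011000001001 | 1 | 0
  37 | 11110110000010010 | 1 | 0
  38 | 11101100000100100 | 1 | 1
  39 | 11011000001001001 | 1 | 0
  40 | 10110000010010010 | 1 | 0
  41 | 01100000100100100 | 0 | 0
  42 | 11000001001001000 | 1 | 1
  43 | 10000010010010001 | 1 | 1
  44 | 00000100100100011 | 0 | 0
  45 | 00001001001000110 | 0 | 0
  46 | 00010010010001100 | 0 | 1
  47 | 00100100100011001 | 0 | 0
  48 | 01001001000110010 | 0 | 0
  49 | 10010010001100100 | 1 | 0
  50 | 00100100011001000 | 0 | 0
  51 | 01001000110010000 | 0 | 0
  52 | 10010001100100000 | 1 | 0
  53 | 00100011001000000 | 0 | 0
  54 | 01000110010000000 | 0 | 0
  55 | 10001100100000000 | 1 | 1
  56 | 00011001000000001 | 0 | 1
  57 | 00110010000000011 | 0 | 1
  58 | 01100100000000111 | 0 | 0
  59 | 11001000000001110 | 1 | 1
  60 | 10010000000011101 | 1 | 0
  61 | 00100000000111010 | 0 | 0
  62 | 01000000001110100 | 0 | 0
  63 | 10000000011101000 | 1 | 1
  64 | 00000000111010001 | 0 | 0
  65 | 00000001110100010 | 0 | 0
  66 | 00000011101000100 | 0 | 0
  67 | 00000111010001000 | 0 | 0
  68 | 00001110100010000 | 0 | 0
  69 | 00011101000100000 | 0 | 1
  70 | 00111010001000001 | 0 | 1
  71 | 01110100010000011 | 0 | 1
  72 | 11101000100000111 | 1 | 1
  73 | 11010001000001111 | 1 | 0
  74 | 10100010000011110 | 1 | 1
  75 | 01000100000111101 | 0 | 0
  76 | 10001000001111010 | 1 | 1
  77 | 00010000011110101 | 0 | 1
  78 | 00100000111101011 | 0 | 0
  79 | 01000001111010110 | 0 | 0
  80 | 10000011110101100 | 1 | 1
  81 | 00000111101011001 | 0 | 0
  82 | 00001111010110010 | 0 | 0
  83 | 00011110101100100 | 0 | 1
  84 | 00111101011001001 | 0 | 1
  85 | 01111010110010011 | 0 | 1
  86 | 11110101100100111 | 1 | 0
  87 | 11101011001001110 | 1 | 1
  88 | 11010110010011101 | 1 | 0
  89 | 10101100100111010 | 1 | 1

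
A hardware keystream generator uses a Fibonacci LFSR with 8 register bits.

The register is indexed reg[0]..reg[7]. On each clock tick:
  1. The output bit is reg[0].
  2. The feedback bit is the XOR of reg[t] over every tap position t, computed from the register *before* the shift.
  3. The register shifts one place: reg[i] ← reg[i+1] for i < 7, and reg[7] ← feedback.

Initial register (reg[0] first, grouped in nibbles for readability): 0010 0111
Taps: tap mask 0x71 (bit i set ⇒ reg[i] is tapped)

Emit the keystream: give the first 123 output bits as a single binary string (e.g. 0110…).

tick  register→output (feedback)
  0  00100111→0 (0)
  1  01001110→0 (1)
  2  10011101→1 (1)
  3  00111011→0 (0)
  4  01110110→0 (0)
  5  11101100→1 (1)
  6  11011001→1 (0)
  7  10110010→1 (0)
  8  01100100→0 (1)
  9  11001001→1 (0)
 10  10010010→1 (0)
 11  00100100→0 (1)
 12  01001001→0 (1)
 13  10010011→1 (0)
 14  00100110→0 (0)
 15  01001100→0 (0)
 16  10011000→1 (0)
 17  00110000→0 (0)
 18  01100000→0 (0)
 19  11000000→1 (1)
 20  10000001→1 (1)
 21  00000011→0 (1)
 22  00000111→0 (0)
 23  00001110→0 (1)
 24  00011101→0 (0)
 25  00111010→0 (0)
 26  01110100→0 (1)
 27  11101001→1 (0)
 28  11010010→1 (0)
 29  10100100→1 (0)
 30  01001000→0 (1)
 31  10010001→1 (1)
 32  00100011→0 (1)
 33  01000111→0 (0)
 34  10001110→1 (0)
 35  00011100→0 (0)
 36  00111000→0 (1)
 37  01110001→0 (0)
 38  11100010→1 (0)
 39  11000100→1 (0)
 40  10001000→1 (0)
 41  00010000→0 (0)
 42  00100000→0 (0)
 43  01000000→0 (0)
 44  10000000→1 (1)
 45  00000001→0 (0)
 46  00000010→0 (1)
 47  00000101→0 (1)
 48  00001011→0 (0)
 49  00010110→0 (0)
 50  00101100→0 (0)
 51  01011000→0 (1)
 52  10110001→1 (1)
 53  01100011→0 (1)
 54  11000111→1 (1)
 55  10001111→1 (0)
 56  00011110→0 (1)
 57  00111101→0 (0)
 58  01111010→0 (0)
 59  11110100→1 (0)
 60  11101000→1 (0)
 61  11010000→1 (1)
 62  10100001→1 (1)
 63  01000011→0 (1)
 64  10000111→1 (1)
 65  00001111→0 (1)
 66  00011111→0 (1)
 67  00111111→0 (1)
 68  01111111→0 (1)
 69  11111111→1 (0)
 70  11111110→1 (0)
 71  11111100→1 (1)
 72  11111001→1 (0)
 73  11110010→1 (0)
 74  11100100→1 (0)
 75  11001000→1 (0)
 76  10010000→1 (1)
 77  00100001→0 (0)
 78  01000010→0 (1)
 79  10000101→1 (0)
 80  00001010→0 (0)
 81  00010100→0 (1)
 82  00101001→0 (1)
 83  01010011→0 (1)
 84  10100111→1 (1)
 85  01001111→0 (1)
 86  10011111→1 (0)
 87  00111110→0 (1)
 88  01111101→0 (0)
 89  11111010→1 (1)
 90  11110101→1 (0)
 91  11101010→1 (1)
 92  11010101→1 (0)
 93  10101010→1 (1)
 94  01010101→0 (1)
 95  10101011→1 (1)
 96  01010111→0 (0)
 97  10101110→1 (0)
 98  01011100→0 (0)
 99  10111000→1 (0)
100  01110000→0 (0)
101  11100000→1 (1)
102  11000001→1 (1)
103  10000011→1 (0)
104  00000110→0 (0)
105  00001100→0 (0)
106  00011000→0 (1)
107  00110001→0 (0)
108  01100010→0 (1)
109  11000101→1 (0)
110  10001010→1 (1)
111  00010101→0 (1)
112  00101011→0 (0)
113  01010110→0 (0)
114  10101100→1 (1)
115  01011001→0 (1)
116  10110011→1 (0)
117  01100110→0 (0)
118  11001100→1 (1)
119  10011001→1 (0)
120  00110010→0 (1)
121  01100101→0 (1)
122  11001011→1 (1)

001001110110010010011000000111010010001110001000000010110001111010000111111110010000101001111101010101110000011000101011001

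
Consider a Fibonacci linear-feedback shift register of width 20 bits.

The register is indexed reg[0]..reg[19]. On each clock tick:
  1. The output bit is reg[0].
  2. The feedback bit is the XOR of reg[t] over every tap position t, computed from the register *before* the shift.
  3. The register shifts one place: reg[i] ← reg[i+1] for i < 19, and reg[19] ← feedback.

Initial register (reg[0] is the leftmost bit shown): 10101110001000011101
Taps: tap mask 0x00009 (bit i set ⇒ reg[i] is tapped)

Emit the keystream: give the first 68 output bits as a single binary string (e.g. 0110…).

step | reg (before) | out | fb
   0 | 10101110001000011101 | 1 | 1
   1 | 01011100010000111011 | 0 | 1
   2 | 10111000100001110111 | 1 | 0
   3 | 01110001000011101110 | 0 | 1
   4 | 11100010000111011101 | 1 | 1
   5 | 11000100001110111011 | 1 | 1
   6 | 10001000011101110111 | 1 | 1
   7 | 00010000111011101111 | 0 | 1
   8 | 00100001110111011111 | 0 | 0
   9 | 01000011101110111110 | 0 | 0
  10 | 10000111011101111100 | 1 | 1
  11 | 00001110111011111001 | 0 | 0
  12 | 00011101110111110010 | 0 | 1
  13 | 00111011101111100101 | 0 | 1
  14 | 01110111011111001011 | 0 | 1
  15 | 11101110111110010111 | 1 | 1
  16 | 11011101111100101111 | 1 | 0
  17 | 10111011111001011110 | 1 | 0
  18 | 01110111110010111100 | 0 | 1
  19 | 11101111100101111001 | 1 | 1
  20 | 11011111001011110011 | 1 | 0
  21 | 10111110010111100110 | 1 | 0
  22 | 01111100101111001100 | 0 | 1
  23 | 11111001011110011001 | 1 | 0
  24 | 11110010111100110010 | 1 | 0
  25 | 11100101111001100100 | 1 | 1
  26 | 11001011110011001001 | 1 | 1
  27 | 10010111100110010011 | 1 | 0
  28 | 00101111001100100110 | 0 | 0
  29 | 01011110011001001100 | 0 | 1
  30 | 10111100110010011001 | 1 | 0
  31 | 01111001100100110010 | 0 | 1
  32 | 11110011001001100101 | 1 | 0
  33 | 11100110010011001010 | 1 | 1
  34 | 11001100100110010101 | 1 | 1
  35 | 10011001001100101011 | 1 | 0
  36 | 00110010011001010110 | 0 | 1
  37 | 01100100110010101101 | 0 | 0
  38 | 11001001100101011010 | 1 | 1
  39 | 10010011001010110101 | 1 | 0
  40 | 00100110010101101010 | 0 | 0
  41 | 01001100101011010100 | 0 | 0
  42 | 10011001010110101000 | 1 | 0
  43 | 00110010101101010000 | 0 | 1
  44 | 01100101011010100001 | 0 | 0
  45 | 11001010110101000010 | 1 | 1
  46 | 10010101101010000101 | 1 | 0
  47 | 00101011010100001010 | 0 | 0
  48 | 01010110101000010100 | 0 | 1
  49 | 10101101010000101001 | 1 | 1
  50 | 01011010100001010011 | 0 | 1
  51 | 10110101000010100111 | 1 | 0
  52 | 01101010000101001110 | 0 | 0
  53 | 11010100001010011100 | 1 | 0
  54 | 10101000010100111000 | 1 | 1
  55 | 01010000101001110001 | 0 | 1
  56 | 10100001010011100011 | 1 | 1
  57 | 01000010100111000111 | 0 | 0
  58 | 10000101001110001110 | 1 | 1
  59 | 00001010011100011101 | 0 | 0
  60 | 00010100111000111010 | 0 | 1
  61 | 00101001110001110101 | 0 | 0
  62 | 01010011100011101010 | 0 | 1
  63 | 10100111000111010101 | 1 | 1
  64 | 01001110001110101011 | 0 | 0
  65 | 10011100011101010110 | 1 | 0
  66 | 00111000111010101100 | 0 | 1
  67 | 01110001110101011001 | 0 | 1

10101110001000011101110111110010111100110010011001010110101000010100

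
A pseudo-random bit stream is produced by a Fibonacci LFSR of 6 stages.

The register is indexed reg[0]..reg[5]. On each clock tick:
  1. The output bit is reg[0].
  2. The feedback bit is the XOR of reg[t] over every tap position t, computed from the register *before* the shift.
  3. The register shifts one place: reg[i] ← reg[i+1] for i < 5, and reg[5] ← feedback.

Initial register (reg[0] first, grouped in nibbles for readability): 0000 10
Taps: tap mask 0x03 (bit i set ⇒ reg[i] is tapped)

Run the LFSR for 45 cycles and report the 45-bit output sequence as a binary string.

step | reg (before) | out | fb
   0 | 000010 | 0 | 0
   1 | 000100 | 0 | 0
   2 | 001000 | 0 | 0
   3 | 010000 | 0 | 1
   4 | 100001 | 1 | 1
   5 | 000011 | 0 | 0
   6 | 000110 | 0 | 0
   7 | 001100 | 0 | 0
   8 | 011000 | 0 | 1
   9 | 110001 | 1 | 0
  10 | 100010 | 1 | 1
  11 | 000101 | 0 | 0
  12 | 001010 | 0 | 0
  13 | 010100 | 0 | 1
  14 | 101001 | 1 | 1
  15 | 010011 | 0 | 1
  16 | 100111 | 1 | 1
  17 | 001111 | 0 | 0
  18 | 011110 | 0 | 1
  19 | 111101 | 1 | 0
  20 | 111010 | 1 | 0
  21 | 110100 | 1 | 0
  22 | 101000 | 1 | 1
  23 | 010001 | 0 | 1
  24 | 100011 | 1 | 1
  25 | 000111 | 0 | 0
  26 | 001110 | 0 | 0
  27 | 011100 | 0 | 1
  28 | 111001 | 1 | 0
  29 | 110010 | 1 | 0
  30 | 100100 | 1 | 1
  31 | 001001 | 0 | 0
  32 | 010010 | 0 | 1
  33 | 100101 | 1 | 1
  34 | 001011 | 0 | 0
  35 | 010110 | 0 | 1
  36 | 101101 | 1 | 1
  37 | 011011 | 0 | 1
  38 | 110111 | 1 | 0
  39 | 101110 | 1 | 1
  40 | 011101 | 0 | 1
  41 | 111011 | 1 | 0
  42 | 110110 | 1 | 0
  43 | 101100 | 1 | 1
  44 | 011001 | 0 | 1

000010000110001010011110100011100100101101110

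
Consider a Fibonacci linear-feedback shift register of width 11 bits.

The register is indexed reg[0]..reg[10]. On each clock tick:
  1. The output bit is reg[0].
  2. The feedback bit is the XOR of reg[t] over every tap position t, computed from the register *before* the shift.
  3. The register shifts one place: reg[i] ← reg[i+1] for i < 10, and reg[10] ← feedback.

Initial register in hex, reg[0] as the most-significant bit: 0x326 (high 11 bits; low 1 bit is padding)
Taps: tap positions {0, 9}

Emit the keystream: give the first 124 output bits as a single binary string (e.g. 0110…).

k : reg_k → out_k, fb_k
0: 00110010011 → 0, fb=1
1: 01100100111 → 0, fb=1
2: 11001001111 → 1, fb=0
3: 10010011110 → 1, fb=0
4: 00100111100 → 0, fb=0
5: 01001111000 → 0, fb=0
6: 10011110000 → 1, fb=1
7: 00111100001 → 0, fb=0
8: 01111000010 → 0, fb=1
9: 11110000101 → 1, fb=1
10: 11100001011 → 1, fb=0
11: 11000010110 → 1, fb=0
12: 10000101100 → 1, fb=1
13: 00001011001 → 0, fb=0
14: 00010110010 → 0, fb=1
15: 00101100101 → 0, fb=0
16: 01011001010 → 0, fb=1
17: 10110010101 → 1, fb=1
18: 01100101011 → 0, fb=1
19: 11001010111 → 1, fb=0
20: 10010101110 → 1, fb=0
21: 00101011100 → 0, fb=0
22: 01010111000 → 0, fb=0
23: 10101110000 → 1, fb=1
24: 01011100001 → 0, fb=0
25: 10111000010 → 1, fb=0
26: 01110000100 → 0, fb=0
27: 11100001000 → 1, fb=1
28: 11000010001 → 1, fb=1
29: 10000100011 → 1, fb=0
30: 00001000110 → 0, fb=1
31: 00010001101 → 0, fb=0
32: 00100011010 → 0, fb=1
33: 01000110101 → 0, fb=0
34: 10001101010 → 1, fb=0
35: 00011010100 → 0, fb=0
36: 00110101000 → 0, fb=0
37: 01101010000 → 0, fb=0
38: 11010100000 → 1, fb=1
39: 10101000001 → 1, fb=1
40: 01010000011 → 0, fb=1
41: 10100000111 → 1, fb=0
42: 01000001110 → 0, fb=1
43: 10000011101 → 1, fb=1
44: 00000111011 → 0, fb=1
45: 00001110111 → 0, fb=1
46: 00011101111 → 0, fb=1
47: 00111011111 → 0, fb=1
48: 01110111111 → 0, fb=1
49: 11101111111 → 1, fb=0
50: 11011111110 → 1, fb=0
51: 10111111100 → 1, fb=1
52: 01111111001 → 0, fb=0
53: 11111110010 → 1, fb=0
54: 11111100100 → 1, fb=1
55: 11111001001 → 1, fb=1
56: 11110010011 → 1, fb=0
57: 11100100110 → 1, fb=0
58: 11001001100 → 1, fb=1
59: 10010011001 → 1, fb=1
60: 00100110011 → 0, fb=1
61: 01001100111 → 0, fb=1
62: 10011001111 → 1, fb=0
63: 00110011110 → 0, fb=1
64: 01100111101 → 0, fb=0
65: 11001111010 → 1, fb=0
66: 10011110100 → 1, fb=1
67: 00111101001 → 0, fb=0
68: 01111010010 → 0, fb=1
69: 11110100101 → 1, fb=1
70: 11101001011 → 1, fb=0
71: 11010010110 → 1, fb=0
72: 10100101100 → 1, fb=1
73: 01001011001 → 0, fb=0
74: 10010110010 → 1, fb=0
75: 00101100100 → 0, fb=0
76: 01011001000 → 0, fb=0
77: 10110010000 → 1, fb=1
78: 01100100001 → 0, fb=0
79: 11001000010 → 1, fb=0
80: 10010000100 → 1, fb=1
81: 00100001001 → 0, fb=0
82: 01000010010 → 0, fb=1
83: 10000100101 → 1, fb=1
84: 00001001011 → 0, fb=1
85: 00010010111 → 0, fb=1
86: 00100101111 → 0, fb=1
87: 01001011111 → 0, fb=1
88: 10010111111 → 1, fb=0
89: 00101111110 → 0, fb=1
90: 01011111101 → 0, fb=0
91: 10111111010 → 1, fb=0
92: 01111110100 → 0, fb=0
93: 11111101000 → 1, fb=1
94: 11111010001 → 1, fb=1
95: 11110100011 → 1, fb=0
96: 11101000110 → 1, fb=0
97: 11010001100 → 1, fb=1
98: 10100011001 → 1, fb=1
99: 01000110011 → 0, fb=1
100: 10001100111 → 1, fb=0
101: 00011001110 → 0, fb=1
102: 00110011101 → 0, fb=0
103: 01100111010 → 0, fb=1
104: 11001110101 → 1, fb=1
105: 10011101011 → 1, fb=0
106: 00111010110 → 0, fb=1
107: 01110101101 → 0, fb=0
108: 11101011010 → 1, fb=0
109: 11010110100 → 1, fb=1
110: 10101101001 → 1, fb=1
111: 01011010011 → 0, fb=1
112: 10110100111 → 1, fb=0
113: 01101001110 → 0, fb=1
114: 11010011101 → 1, fb=1
115: 10100111011 → 1, fb=0
116: 01001110110 → 0, fb=1
117: 10011101101 → 1, fb=1
118: 00111011011 → 0, fb=1
119: 01110110111 → 0, fb=1
120: 11101101111 → 1, fb=0
121: 11011011110 → 1, fb=0
122: 10110111100 → 1, fb=1
123: 01101111001 → 0, fb=0

0011001001111000010110010101110000100011010100000111011111110010011001111010010110010000100101111110100011001110101101001110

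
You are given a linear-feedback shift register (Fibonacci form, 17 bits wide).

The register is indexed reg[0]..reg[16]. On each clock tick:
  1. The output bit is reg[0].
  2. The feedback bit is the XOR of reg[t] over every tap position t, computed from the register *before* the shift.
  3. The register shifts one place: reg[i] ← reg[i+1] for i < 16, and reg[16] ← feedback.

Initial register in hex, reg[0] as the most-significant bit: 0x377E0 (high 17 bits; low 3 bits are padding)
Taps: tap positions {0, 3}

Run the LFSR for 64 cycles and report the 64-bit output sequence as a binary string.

tick  register→output (feedback)
  0  00110111011111100→0 (1)
  1  01101110111111001→0 (0)
  2  11011101111110010→1 (0)
  3  10111011111100100→1 (0)
  4  01110111111001000→0 (1)
  5  11101111110010001→1 (1)
  6  11011111100100011→1 (0)
  7  10111111001000110→1 (0)
  8  01111110010001100→0 (1)
  9  11111100100011001→1 (0)
 10  11111001000110010→1 (0)
 11  11110010001100100→1 (0)
 12  11100100011001000→1 (1)
 13  11001000110010001→1 (1)
 14  10010001100100011→1 (0)
 15  00100011001000110→0 (0)
 16  01000110010001100→0 (0)
 17  10001100100011000→1 (1)
 18  00011001000110001→0 (1)
 19  00110010001100011→0 (1)
 20  01100100011000111→0 (0)
 21  11001000110001110→1 (1)
 22  10010001100011101→1 (0)
 23  00100011000111010→0 (0)
 24  01000110001110100→0 (0)
 25  10001100011101000→1 (1)
 26  00011000111010001→0 (1)
 27  00110001110100011→0 (1)
 28  01100011101000111→0 (0)
 29  11000111010001110→1 (1)
 30  10001110100011101→1 (1)
 31  00011101000111011→0 (1)
 32  00111010001110111→0 (1)
 33  01110100011101111→0 (1)
 34  11101000111011111→1 (1)
 35  11010001110111111→1 (0)
 36  10100011101111110→1 (1)
 37  01000111011111101→0 (0)
 38  10001110111111010→1 (1)
 39  00011101111110101→0 (1)
 40  00111011111101011→0 (1)
 41  01110111111010111→0 (1)
 42  11101111110101111→1 (1)
 43  11011111101011111→1 (0)
 44  10111111010111110→1 (0)
 45  01111110101111100→0 (1)
 46  11111101011111001→1 (0)
 47  11111010111110010→1 (0)
 48  11110101111100100→1 (0)
 49  11101011111001000→1 (1)
 50  11010111110010001→1 (0)
 51  10101111100100010→1 (1)
 52  01011111001000101→0 (1)
 53  10111110010001011→1 (0)
 54  01111100100010110→0 (1)
 55  11111001000101101→1 (0)
 56  11110010001011010→1 (0)
 57  11100100010110100→1 (1)
 58  11001000101101001→1 (1)
 59  10010001011010011→1 (0)
 60  00100010110100110→0 (0)
 61  01000101101001100→0 (0)
 62  10001011010011000→1 (1)
 63  00010110100110001→0 (1)

0011011101111110010001100100011000111010001110111111010111110010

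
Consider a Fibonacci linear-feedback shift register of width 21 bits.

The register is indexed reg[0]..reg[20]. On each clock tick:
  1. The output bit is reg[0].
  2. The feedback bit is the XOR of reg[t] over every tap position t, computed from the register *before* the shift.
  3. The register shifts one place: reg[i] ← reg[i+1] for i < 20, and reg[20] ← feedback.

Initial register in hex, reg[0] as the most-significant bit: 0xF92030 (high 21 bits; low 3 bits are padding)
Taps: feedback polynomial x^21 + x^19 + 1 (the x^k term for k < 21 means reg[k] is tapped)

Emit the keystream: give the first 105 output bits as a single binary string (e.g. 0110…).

step | reg (before) | out | fb
   0 | 111110010010000000110 | 1 | 0
   1 | 111100100100000001100 | 1 | 1
   2 | 111001001000000011001 | 1 | 1
   3 | 110010010000000110011 | 1 | 0
   4 | 100100100000001100110 | 1 | 0
   5 | 001001000000011001100 | 0 | 0
   6 | 010010000000110011000 | 0 | 0
   7 | 100100000001100110000 | 1 | 1
   8 | 001000000011001100001 | 0 | 0
   9 | 010000000110011000010 | 0 | 1
  10 | 100000001100110000101 | 1 | 1
  11 | 000000011001100001011 | 0 | 1
  12 | 000000110011000010111 | 0 | 1
  13 | 000001100110000101111 | 0 | 1
  14 | 000011001100001011111 | 0 | 1
  15 | 000110011000010111111 | 0 | 1
  16 | 001100110000101111111 | 0 | 1
  17 | 011001100001011111111 | 0 | 1
  18 | 110011000010111111111 | 1 | 0
  19 | 100110000101111111110 | 1 | 0
  20 | 001100001011111111100 | 0 | 0
  21 | 011000010111111111000 | 0 | 0
  22 | 110000101111111110000 | 1 | 1
  23 | 100001011111111100001 | 1 | 1
  24 | 000010111111111000011 | 0 | 1
  25 | 000101111111110000111 | 0 | 1
  26 | 001011111111100001111 | 0 | 1
  27 | 010111111111000011111 | 0 | 1
  28 | 101111111110000111111 | 1 | 0
  29 | 011111111100001111110 | 0 | 1
  30 | 111111111000011111101 | 1 | 1
  31 | 111111110000111111011 | 1 | 0
  32 | 111111100001111110110 | 1 | 0
  33 | 111111000011111101100 | 1 | 1
  34 | 111110000111111011001 | 1 | 1
  35 | 111100001111110110011 | 1 | 0
  36 | 111000011111101100110 | 1 | 0
  37 | 110000111111011001100 | 1 | 1
  38 | 100001111110110011001 | 1 | 1
  39 | 000011111101100110011 | 0 | 1
  40 | 000111111011001100111 | 0 | 1
  41 | 001111110110011001111 | 0 | 1
  42 | 011111101100110011111 | 0 | 1
  43 | 111111011001100111111 | 1 | 0
  44 | 111110110011001111110 | 1 | 0
  45 | 111101100110011111100 | 1 | 1
  46 | 111011001100111111001 | 1 | 1
  47 | 110110011001111110011 | 1 | 0
  48 | 101100110011111100110 | 1 | 0
  49 | 011001100111111001100 | 0 | 0
  50 | 110011001111110011000 | 1 | 1
  51 | 100110011111100110001 | 1 | 1
  52 | 001100111111001100011 | 0 | 1
  53 | 011001111110011000111 | 0 | 1
  54 | 110011111100110001111 | 1 | 0
  55 | 100111111001100011110 | 1 | 0
  56 | 001111110011000111100 | 0 | 0
  57 | 011111100110001111000 | 0 | 0
  58 | 111111001100011110000 | 1 | 1
  59 | 111110011000111100001 | 1 | 1
  60 | 111100110001111000011 | 1 | 0
  61 | 111001100011110000110 | 1 | 0
  62 | 110011000111100001100 | 1 | 1
  63 | 100110001111000011001 | 1 | 1
  64 | 001100011110000110011 | 0 | 1
  65 | 011000111100001100111 | 0 | 1
  66 | 110001111000011001111 | 1 | 0
  67 | 100011110000110011110 | 1 | 0
  68 | 000111100001100111100 | 0 | 0
  69 | 001111000011001111000 | 0 | 0
  70 | 011110000110011110000 | 0 | 0
  71 | 111100001100111100000 | 1 | 1
  72 | 111000011001111000001 | 1 | 1
  73 | 110000110011110000011 | 1 | 0
  74 | 100001100111100000110 | 1 | 0
  75 | 000011001111000001100 | 0 | 0
  76 | 000110011110000011000 | 0 | 0
  77 | 001100111100000110000 | 0 | 0
  78 | 011001111000001100000 | 0 | 0
  79 | 110011110000011000000 | 1 | 1
  80 | 100111100000110000001 | 1 | 1
  81 | 001111000001100000011 | 0 | 1
  82 | 011110000011000000111 | 0 | 1
  83 | 111100000110000001111 | 1 | 0
  84 | 111000001100000011110 | 1 | 0
  85 | 110000011000000111100 | 1 | 1
  86 | 100000110000001111001 | 1 | 1
  87 | 000001100000011110011 | 0 | 1
  88 | 000011000000111100111 | 0 | 1
  89 | 000110000001111001111 | 0 | 1
  90 | 001100000011110011111 | 0 | 1
  91 | 011000000111100111111 | 0 | 1
  92 | 110000001111001111111 | 1 | 0
  93 | 100000011110011111110 | 1 | 0
  94 | 000000111100111111100 | 0 | 0
  95 | 000001111001111111000 | 0 | 0
  96 | 000011110011111110000 | 0 | 0
  97 | 000111100111111100000 | 0 | 0
  98 | 001111001111111000000 | 0 | 0
  99 | 011110011111110000000 | 0 | 0
 100 | 111100111111100000000 | 1 | 1
 101 | 111001111111000000001 | 1 | 1
 102 | 110011111110000000011 | 1 | 0
 103 | 100111111100000000110 | 1 | 0
 104 | 001111111000000001100 | 0 | 0

111110010010000000110011000010111111111000011111101100110011111100110001111000011001111000001100000011110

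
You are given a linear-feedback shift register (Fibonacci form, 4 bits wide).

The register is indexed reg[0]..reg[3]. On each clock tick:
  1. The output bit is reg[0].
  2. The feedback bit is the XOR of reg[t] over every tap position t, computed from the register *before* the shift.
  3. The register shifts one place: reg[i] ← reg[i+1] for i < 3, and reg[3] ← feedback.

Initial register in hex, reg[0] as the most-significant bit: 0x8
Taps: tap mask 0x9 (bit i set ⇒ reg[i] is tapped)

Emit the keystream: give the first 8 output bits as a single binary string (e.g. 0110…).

tick  register→output (feedback)
  0  1000→1 (1)
  1  0001→0 (1)
  2  0011→0 (1)
  3  0111→0 (1)
  4  1111→1 (0)
  5  1110→1 (1)
  6  1101→1 (0)
  7  1010→1 (1)

10001111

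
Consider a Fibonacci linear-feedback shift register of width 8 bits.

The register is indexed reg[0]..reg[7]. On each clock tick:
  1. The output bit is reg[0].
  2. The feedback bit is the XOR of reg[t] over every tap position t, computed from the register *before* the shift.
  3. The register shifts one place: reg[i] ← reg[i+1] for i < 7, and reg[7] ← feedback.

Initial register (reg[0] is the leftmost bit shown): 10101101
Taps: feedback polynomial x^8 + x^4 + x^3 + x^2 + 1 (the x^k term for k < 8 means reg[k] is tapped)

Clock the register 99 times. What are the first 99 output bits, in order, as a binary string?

k : reg_k → out_k, fb_k
0: 10101101 → 1, fb=1
1: 01011011 → 0, fb=0
2: 10110110 → 1, fb=1
3: 01101101 → 0, fb=0
4: 11011010 → 1, fb=1
5: 10110101 → 1, fb=1
6: 01101011 → 0, fb=0
7: 11010110 → 1, fb=0
8: 10101100 → 1, fb=1
9: 01011001 → 0, fb=0
10: 10110010 → 1, fb=1
11: 01100101 → 0, fb=1
12: 11001011 → 1, fb=0
13: 10010110 → 1, fb=0
14: 00101100 → 0, fb=0
15: 01011000 → 0, fb=0
16: 10110000 → 1, fb=1
17: 01100001 → 0, fb=1
18: 11000011 → 1, fb=1
19: 10000111 → 1, fb=1
20: 00001111 → 0, fb=1
21: 00011111 → 0, fb=0
22: 00111110 → 0, fb=1
23: 01111101 → 0, fb=1
24: 11111011 → 1, fb=0
25: 11110110 → 1, fb=1
26: 11101101 → 1, fb=1
27: 11011011 → 1, fb=1
28: 10110111 → 1, fb=1
29: 01101111 → 0, fb=0
30: 11011110 → 1, fb=1
31: 10111101 → 1, fb=0
32: 01111010 → 0, fb=1
33: 11110101 → 1, fb=1
34: 11101011 → 1, fb=1
35: 11010111 → 1, fb=0
36: 10101110 → 1, fb=1
37: 01011101 → 0, fb=0
38: 10111010 → 1, fb=0
39: 01110100 → 0, fb=0
40: 11101000 → 1, fb=1
41: 11010001 → 1, fb=0
42: 10100010 → 1, fb=0
43: 01000100 → 0, fb=0
44: 10001000 → 1, fb=0
45: 00010000 → 0, fb=1
46: 00100001 → 0, fb=1
47: 01000011 → 0, fb=0
48: 10000110 → 1, fb=1
49: 00001101 → 0, fb=1
50: 00011011 → 0, fb=0
51: 00110110 → 0, fb=0
52: 01101100 → 0, fb=0
53: 11011000 → 1, fb=1
54: 10110001 → 1, fb=1
55: 01100011 → 0, fb=1
56: 11000111 → 1, fb=1
57: 10001111 → 1, fb=0
58: 00011110 → 0, fb=0
59: 00111100 → 0, fb=1
60: 01111001 → 0, fb=1
61: 11110011 → 1, fb=1
62: 11100111 → 1, fb=0
63: 11001110 → 1, fb=0
64: 10011100 → 1, fb=1
65: 00111001 → 0, fb=1
66: 01110011 → 0, fb=0
67: 11100110 → 1, fb=0
68: 11001100 → 1, fb=0
69: 10011000 → 1, fb=1
70: 00110001 → 0, fb=0
71: 01100010 → 0, fb=1
72: 11000101 → 1, fb=1
73: 10001011 → 1, fb=0
74: 00010110 → 0, fb=1
75: 00101101 → 0, fb=0
76: 01011010 → 0, fb=0
77: 10110100 → 1, fb=1
78: 01101001 → 0, fb=0
79: 11010010 → 1, fb=0
80: 10100100 → 1, fb=0
81: 01001000 → 0, fb=1
82: 10010001 → 1, fb=0
83: 00100010 → 0, fb=1
84: 01000101 → 0, fb=0
85: 10001010 → 1, fb=0
86: 00010100 → 0, fb=1
87: 00101001 → 0, fb=0
88: 01010010 → 0, fb=1
89: 10100101 → 1, fb=0
90: 01001010 → 0, fb=1
91: 10010101 → 1, fb=0
92: 00101010 → 0, fb=0
93: 01010100 → 0, fb=1
94: 10101001 → 1, fb=1
95: 01010011 → 0, fb=1
96: 10100111 → 1, fb=0
97: 01001110 → 0, fb=1
98: 10011101 → 1, fb=1

101011011010110010110000111110110111101011101000100001101100011110011100110001011010010001010010101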